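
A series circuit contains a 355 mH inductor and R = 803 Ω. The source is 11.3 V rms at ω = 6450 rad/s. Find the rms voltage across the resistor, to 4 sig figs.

X_L = ωL = 2290 Ω
Z = 803.0 + j2290 Ω
|Z| = √(803.0² + 2290²) = 2426 Ω
I = V/|Z| = 4.657 mA
V_R = I·|Z_R| = 0.004657 × 803.0 = 3.740 V

3.740 V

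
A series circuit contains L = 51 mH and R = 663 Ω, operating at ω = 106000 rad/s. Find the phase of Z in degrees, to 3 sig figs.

X_L = ωL = 5410 Ω
Z = 663 + j5410 Ω
|Z| = √(663² + 5410²) = 5450 Ω
∠Z = arctan(5410/663) = 83.0°

83.0°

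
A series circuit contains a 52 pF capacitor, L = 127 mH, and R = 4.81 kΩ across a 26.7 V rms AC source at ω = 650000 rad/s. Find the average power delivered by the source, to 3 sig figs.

1.21 mW

X_L = ωL = 82600 Ω
X_C = 1/(ωC) = 29600 Ω
Net reactance X = X_L − X_C = 53000 Ω
Z = 4810 + j53000 Ω
|Z| = √(4810² + 53000²) = 53200 Ω
∠Z = arctan(53000/4810) = 84.8°
I = V/|Z| = 502 μA
P = VI cos φ = 26.7 × 0.000502 × cos(84.8°) = 1.21 mW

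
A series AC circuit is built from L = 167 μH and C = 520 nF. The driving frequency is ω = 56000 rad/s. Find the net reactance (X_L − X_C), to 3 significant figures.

X_L = ωL = 9.35 Ω
X_C = 1/(ωC) = 34.3 Ω
X = 9.35 − 34.3 = -25.0 Ω

-25.0 Ω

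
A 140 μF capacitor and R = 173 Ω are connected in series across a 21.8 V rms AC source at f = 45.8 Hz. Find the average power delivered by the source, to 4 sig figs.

ω = 2πf = 287.8 rad/s
X_C = 1/(ωC) = 24.82 Ω
Z = 173.0 − j24.82 Ω
|Z| = √(173.0² + 24.82²) = 174.8 Ω
∠Z = arctan(-24.82/173.0) = -8.165°
I = V/|Z| = 124.7 mA
P = VI cos φ = 21.8 × 0.1247 × cos(-8.165°) = 2.692 W

2.692 W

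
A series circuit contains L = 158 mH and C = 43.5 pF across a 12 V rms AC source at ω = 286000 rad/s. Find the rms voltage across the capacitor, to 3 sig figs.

X_L = ωL = 45200 Ω
X_C = 1/(ωC) = 80400 Ω
Net reactance X = X_L − X_C = -35200 Ω
Z = − j35200 Ω
|Z| = √(0² + 35200²) = 35200 Ω
I = V/|Z| = 341 μA
V_C = I·|Z_C| = 0.000341 × 80400 = 27.4 V

27.4 V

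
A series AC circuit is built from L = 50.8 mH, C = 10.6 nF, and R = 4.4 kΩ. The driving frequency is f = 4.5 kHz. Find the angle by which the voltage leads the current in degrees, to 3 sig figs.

-23.4°

ω = 2πf = 28270 rad/s
X_L = ωL = 1440 Ω
X_C = 1/(ωC) = 3340 Ω
Net reactance X = X_L − X_C = -1900 Ω
Z = 4400 − j1900 Ω
|Z| = √(4400² + 1900²) = 4790 Ω
∠Z = arctan(-1900/4400) = -23.4°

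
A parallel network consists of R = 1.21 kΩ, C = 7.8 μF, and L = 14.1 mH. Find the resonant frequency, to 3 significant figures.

ω₀ = 1/√(LC) = 1/√(0.0141 × 7.8e-06) = 3015 rad/s
f₀ = ω₀/(2π) = 480 Hz

480 Hz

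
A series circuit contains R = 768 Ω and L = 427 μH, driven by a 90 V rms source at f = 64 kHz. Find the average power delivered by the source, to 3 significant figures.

ω = 2πf = 402100 rad/s
X_L = ωL = 172 Ω
Z = 768 + j172 Ω
|Z| = √(768² + 172²) = 787 Ω
∠Z = arctan(172/768) = 12.6°
I = V/|Z| = 114 mA
P = VI cos φ = 90 × 0.114 × cos(12.6°) = 10.0 W

10.0 W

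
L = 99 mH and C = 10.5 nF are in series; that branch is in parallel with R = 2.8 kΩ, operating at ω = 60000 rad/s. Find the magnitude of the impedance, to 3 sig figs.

2350 Ω

X_L = ωL = 5940 Ω
X_C = 1/(ωC) = 1590 Ω
Branch 1: Z₁ = R = 2800 Ω
Branch 2 (series LC): Z₂ = j(X_L − X_C) = j4350 Ω
Parallel: Z = Z₁Z₂/(Z₁+Z₂), |Z| = 2350 Ω, ∠Z = 32.8°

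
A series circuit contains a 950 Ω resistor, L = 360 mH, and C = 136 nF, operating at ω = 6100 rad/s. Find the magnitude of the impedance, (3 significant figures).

X_L = ωL = 2200 Ω
X_C = 1/(ωC) = 1210 Ω
Net reactance X = X_L − X_C = 991 Ω
Z = 950 + j991 Ω
|Z| = √(950² + 991²) = 1370 Ω

1370 Ω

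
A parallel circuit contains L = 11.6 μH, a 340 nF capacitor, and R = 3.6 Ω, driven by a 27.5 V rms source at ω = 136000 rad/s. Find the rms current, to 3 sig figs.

X_L = ωL = 1.58 Ω
X_C = 1/(ωC) = 21.6 Ω
Parallel: admittances add. Y = 1/R + 1/(jωL) + jωC
Y = (0.278 − j0.588) S
|Y| = 0.650 S → |Z| = 1/|Y| = 1.54 Ω, ∠Z = −∠Y = 64.7°
I = V/|Z| = 27.5/1.54 = 17.9 A

17.9 A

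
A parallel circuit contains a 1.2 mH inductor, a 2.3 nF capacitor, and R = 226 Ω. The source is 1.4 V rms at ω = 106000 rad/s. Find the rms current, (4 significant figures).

X_L = ωL = 127.2 Ω
X_C = 1/(ωC) = 4102 Ω
Parallel: admittances add. Y = 1/R + 1/(jωL) + jωC
Y = (0.004425 − j0.007618) S
|Y| = 0.008810 S → |Z| = 1/|Y| = 113.5 Ω, ∠Z = −∠Y = 59.85°
I = V/|Z| = 1.4/113.5 = 12.33 mA

12.33 mA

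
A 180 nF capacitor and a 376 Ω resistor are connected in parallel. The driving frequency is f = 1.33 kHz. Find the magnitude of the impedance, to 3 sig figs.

ω = 2πf = 8357 rad/s
X_C = 1/(ωC) = 665 Ω
Parallel: admittances add. Y = 1/R + jωC
Y = (0.00266 + j0.00150) S
|Y| = 0.00306 S → |Z| = 1/|Y| = 327 Ω, ∠Z = −∠Y = -29.5°

327 Ω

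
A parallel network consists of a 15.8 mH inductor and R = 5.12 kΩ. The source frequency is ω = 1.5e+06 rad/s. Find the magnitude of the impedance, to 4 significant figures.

5005 Ω

X_L = ωL = 23700 Ω
Parallel: admittances add. Y = 1/R + 1/(jωL)
Y = (0.0001953 − j4.219e-05) S
|Y| = 0.0001998 S → |Z| = 1/|Y| = 5005 Ω, ∠Z = −∠Y = 12.19°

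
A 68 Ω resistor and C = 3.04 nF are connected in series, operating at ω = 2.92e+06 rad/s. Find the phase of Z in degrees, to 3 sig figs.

X_C = 1/(ωC) = 113 Ω
Z = 68.0 − j113 Ω
|Z| = √(68.0² + 113²) = 132 Ω
∠Z = arctan(-113/68.0) = -58.9°

-58.9°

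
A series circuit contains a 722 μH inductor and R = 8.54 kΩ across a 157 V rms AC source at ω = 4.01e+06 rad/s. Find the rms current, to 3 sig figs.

17.4 mA

X_L = ωL = 2900 Ω
Z = 8540 + j2900 Ω
|Z| = √(8540² + 2900²) = 9020 Ω
I = V/|Z| = 157/9020 = 17.4 mA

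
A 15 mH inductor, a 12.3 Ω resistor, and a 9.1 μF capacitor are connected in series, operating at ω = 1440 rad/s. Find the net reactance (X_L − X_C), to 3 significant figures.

-54.7 Ω

X_L = ωL = 21.6 Ω
X_C = 1/(ωC) = 76.3 Ω
X = 21.6 − 76.3 = -54.7 Ω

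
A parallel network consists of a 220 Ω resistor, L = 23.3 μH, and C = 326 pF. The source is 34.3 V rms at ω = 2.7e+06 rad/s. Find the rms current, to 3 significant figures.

538 mA

X_L = ωL = 62.9 Ω
X_C = 1/(ωC) = 1140 Ω
Parallel: admittances add. Y = 1/R + 1/(jωL) + jωC
Y = (0.00455 − j0.0150) S
|Y| = 0.0157 S → |Z| = 1/|Y| = 63.7 Ω, ∠Z = −∠Y = 73.2°
I = V/|Z| = 34.3/63.7 = 538 mA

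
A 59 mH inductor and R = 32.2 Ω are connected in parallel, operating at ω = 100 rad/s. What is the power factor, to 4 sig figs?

X_L = ωL = 5.900 Ω
Parallel: admittances add. Y = 1/R + 1/(jωL)
Y = (0.03106 − j0.1695) S
|Y| = 0.1723 S → |Z| = 1/|Y| = 5.803 Ω, ∠Z = −∠Y = 79.62°
cos φ = cos(79.62°) = 0.1802

0.1802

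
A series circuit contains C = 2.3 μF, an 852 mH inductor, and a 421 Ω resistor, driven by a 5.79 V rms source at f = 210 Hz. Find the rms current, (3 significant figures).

ω = 2πf = 1319 rad/s
X_L = ωL = 1120 Ω
X_C = 1/(ωC) = 330 Ω
Net reactance X = X_L − X_C = 795 Ω
Z = 421 + j795 Ω
|Z| = √(421² + 795²) = 899 Ω
I = V/|Z| = 5.79/899 = 6.44 mA

6.44 mA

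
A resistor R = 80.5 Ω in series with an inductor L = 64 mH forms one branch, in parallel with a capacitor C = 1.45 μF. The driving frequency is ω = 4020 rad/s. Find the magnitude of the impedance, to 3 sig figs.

X_L = ωL = 257 Ω
X_C = 1/(ωC) = 172 Ω
Branch 1 (R+jX_L): Z₁ = 80.5 + j257 Ω, |Z₁| = 270 Ω
Branch 2 (−jX_C): Z₂ = −j172 Ω
Parallel: Z = Z₁Z₂/(Z₁+Z₂), |Z| = 393 Ω, ∠Z = -64.2°

393 Ω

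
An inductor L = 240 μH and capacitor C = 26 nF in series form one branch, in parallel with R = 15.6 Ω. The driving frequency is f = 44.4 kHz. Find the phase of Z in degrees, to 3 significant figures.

-12.4°

ω = 2πf = 279000 rad/s
X_L = ωL = 67.0 Ω
X_C = 1/(ωC) = 138 Ω
Branch 1: Z₁ = R = 15.6 Ω
Branch 2 (series LC): Z₂ = j(X_L − X_C) = −j70.9 Ω
Parallel: Z = Z₁Z₂/(Z₁+Z₂), |Z| = 15.2 Ω, ∠Z = -12.4°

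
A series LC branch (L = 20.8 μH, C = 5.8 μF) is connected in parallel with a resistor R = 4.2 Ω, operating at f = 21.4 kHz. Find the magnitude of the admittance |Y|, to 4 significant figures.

701.9 mS

ω = 2πf = 134500 rad/s
X_L = ωL = 2.797 Ω
X_C = 1/(ωC) = 1.282 Ω
Branch 1: Z₁ = R = 4.200 Ω
Branch 2 (series LC): Z₂ = j(X_L − X_C) = j1.515 Ω
Parallel: Z = Z₁Z₂/(Z₁+Z₂), |Z| = 1.425 Ω, ∠Z = 70.17°
|Y| = 1/|Z| = 701.9 mS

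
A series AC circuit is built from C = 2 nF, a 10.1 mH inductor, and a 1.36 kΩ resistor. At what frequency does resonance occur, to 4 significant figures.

ω₀ = 1/√(LC) = 1/√(0.0101 × 2e-09) = 222500 rad/s
f₀ = ω₀/(2π) = 35.41 kHz

35.41 kHz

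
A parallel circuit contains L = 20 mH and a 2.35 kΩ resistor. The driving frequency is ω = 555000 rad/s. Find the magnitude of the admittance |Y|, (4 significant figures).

X_L = ωL = 11100 Ω
Parallel: admittances add. Y = 1/R + 1/(jωL)
Y = (0.0004255 − j9.009e-05) S
|Y| = 0.0004350 S → |Z| = 1/|Y| = 2299 Ω, ∠Z = −∠Y = 11.95°

435.0 μS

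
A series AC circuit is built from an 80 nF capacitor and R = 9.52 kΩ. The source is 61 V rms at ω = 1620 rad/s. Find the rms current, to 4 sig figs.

4.978 mA

X_C = 1/(ωC) = 7716 Ω
Z = 9520 − j7716 Ω
|Z| = √(9520² + 7716²) = 12250 Ω
I = V/|Z| = 61/12250 = 4.978 mA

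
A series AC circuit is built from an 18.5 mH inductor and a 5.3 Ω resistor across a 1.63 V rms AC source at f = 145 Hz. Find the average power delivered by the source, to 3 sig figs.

ω = 2πf = 911.1 rad/s
X_L = ωL = 16.9 Ω
Z = 5.30 + j16.9 Ω
|Z| = √(5.30² + 16.9²) = 17.7 Ω
∠Z = arctan(16.9/5.30) = 72.5°
I = V/|Z| = 92.3 mA
P = VI cos φ = 1.63 × 0.0923 × cos(72.5°) = 45.1 mW

45.1 mW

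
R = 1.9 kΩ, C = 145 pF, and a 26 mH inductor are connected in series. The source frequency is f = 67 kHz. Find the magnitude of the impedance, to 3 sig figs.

ω = 2πf = 421000 rad/s
X_L = ωL = 10900 Ω
X_C = 1/(ωC) = 16400 Ω
Net reactance X = X_L − X_C = -5440 Ω
Z = 1900 − j5440 Ω
|Z| = √(1900² + 5440²) = 5760 Ω

5760 Ω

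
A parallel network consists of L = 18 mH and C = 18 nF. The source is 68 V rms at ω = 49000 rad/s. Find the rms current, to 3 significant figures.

X_L = ωL = 882 Ω
X_C = 1/(ωC) = 1130 Ω
Parallel: admittances add. Y = 1/(jωL) + jωC
Y = (0 − j0.000252) S
|Y| = 0.000252 S → |Z| = 1/|Y| = 3970 Ω, ∠Z = −∠Y = 90.0°
I = V/|Z| = 68/3970 = 17.1 mA

17.1 mA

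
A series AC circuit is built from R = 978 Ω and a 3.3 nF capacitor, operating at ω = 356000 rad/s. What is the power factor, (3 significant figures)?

X_C = 1/(ωC) = 851 Ω
Z = 978 − j851 Ω
|Z| = √(978² + 851²) = 1300 Ω
∠Z = arctan(-851/978) = -41.0°
cos φ = cos(-41.0°) = 0.754

0.754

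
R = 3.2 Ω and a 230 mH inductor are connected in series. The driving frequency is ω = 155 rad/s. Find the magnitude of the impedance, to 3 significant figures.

X_L = ωL = 35.6 Ω
Z = 3.20 + j35.6 Ω
|Z| = √(3.20² + 35.6²) = 35.8 Ω

35.8 Ω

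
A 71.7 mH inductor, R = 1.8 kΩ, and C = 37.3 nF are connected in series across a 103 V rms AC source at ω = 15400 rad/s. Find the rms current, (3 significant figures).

53.9 mA

X_L = ωL = 1100 Ω
X_C = 1/(ωC) = 1740 Ω
Net reactance X = X_L − X_C = -637 Ω
Z = 1800 − j637 Ω
|Z| = √(1800² + 637²) = 1910 Ω
I = V/|Z| = 103/1910 = 53.9 mA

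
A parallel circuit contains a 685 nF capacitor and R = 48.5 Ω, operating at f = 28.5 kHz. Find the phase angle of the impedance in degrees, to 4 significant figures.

-80.46°

ω = 2πf = 179100 rad/s
X_C = 1/(ωC) = 8.152 Ω
Parallel: admittances add. Y = 1/R + jωC
Y = (0.02062 + j0.1227) S
|Y| = 0.1244 S → |Z| = 1/|Y| = 8.040 Ω, ∠Z = −∠Y = -80.46°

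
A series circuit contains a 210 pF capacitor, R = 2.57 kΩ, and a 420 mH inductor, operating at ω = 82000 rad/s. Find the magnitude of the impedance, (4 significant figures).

23770 Ω

X_L = ωL = 34440 Ω
X_C = 1/(ωC) = 58070 Ω
Net reactance X = X_L − X_C = -23630 Ω
Z = 2570 − j23630 Ω
|Z| = √(2570² + 23630²) = 23770 Ω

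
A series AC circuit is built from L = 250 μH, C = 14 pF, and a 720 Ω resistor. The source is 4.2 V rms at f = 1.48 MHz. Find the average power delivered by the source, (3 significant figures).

435 μW

ω = 2πf = 9.299e+06 rad/s
X_L = ωL = 2320 Ω
X_C = 1/(ωC) = 7680 Ω
Net reactance X = X_L − X_C = -5360 Ω
Z = 720 − j5360 Ω
|Z| = √(720² + 5360²) = 5400 Ω
∠Z = arctan(-5360/720) = -82.3°
I = V/|Z| = 777 μA
P = VI cos φ = 4.2 × 0.000777 × cos(-82.3°) = 435 μW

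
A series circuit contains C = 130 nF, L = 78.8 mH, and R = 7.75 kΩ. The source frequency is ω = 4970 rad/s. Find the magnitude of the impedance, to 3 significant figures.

7840 Ω

X_L = ωL = 392 Ω
X_C = 1/(ωC) = 1550 Ω
Net reactance X = X_L − X_C = -1160 Ω
Z = 7750 − j1160 Ω
|Z| = √(7750² + 1160²) = 7840 Ω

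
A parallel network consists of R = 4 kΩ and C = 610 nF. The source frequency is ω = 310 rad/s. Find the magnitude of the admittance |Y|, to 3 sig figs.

X_C = 1/(ωC) = 5290 Ω
Parallel: admittances add. Y = 1/R + jωC
Y = (0.000250 + j0.000189) S
|Y| = 0.000313 S → |Z| = 1/|Y| = 3190 Ω, ∠Z = −∠Y = -37.1°

313 μS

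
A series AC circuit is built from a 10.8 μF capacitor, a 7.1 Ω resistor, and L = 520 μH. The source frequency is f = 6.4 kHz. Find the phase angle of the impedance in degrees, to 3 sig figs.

69.1°

ω = 2πf = 40210 rad/s
X_L = ωL = 20.9 Ω
X_C = 1/(ωC) = 2.30 Ω
Net reactance X = X_L − X_C = 18.6 Ω
Z = 7.10 + j18.6 Ω
|Z| = √(7.10² + 18.6²) = 19.9 Ω
∠Z = arctan(18.6/7.10) = 69.1°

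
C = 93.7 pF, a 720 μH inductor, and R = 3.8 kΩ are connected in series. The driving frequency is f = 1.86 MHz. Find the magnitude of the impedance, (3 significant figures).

ω = 2πf = 1.169e+07 rad/s
X_L = ωL = 8410 Ω
X_C = 1/(ωC) = 913 Ω
Net reactance X = X_L − X_C = 7500 Ω
Z = 3800 + j7500 Ω
|Z| = √(3800² + 7500²) = 8410 Ω

8410 Ω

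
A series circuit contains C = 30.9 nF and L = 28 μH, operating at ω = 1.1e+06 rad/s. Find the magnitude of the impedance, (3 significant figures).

1.38 Ω

X_L = ωL = 30.8 Ω
X_C = 1/(ωC) = 29.4 Ω
Net reactance X = X_L − X_C = 1.38 Ω
Z = j1.38 Ω
|Z| = √(0² + 1.38²) = 1.38 Ω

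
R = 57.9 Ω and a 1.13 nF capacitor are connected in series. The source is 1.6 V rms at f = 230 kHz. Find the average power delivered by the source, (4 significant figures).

391.8 μW

ω = 2πf = 1.445e+06 rad/s
X_C = 1/(ωC) = 612.4 Ω
Z = 57.90 − j612.4 Ω
|Z| = √(57.90² + 612.4²) = 615.1 Ω
∠Z = arctan(-612.4/57.90) = -84.60°
I = V/|Z| = 2.601 mA
P = VI cos φ = 1.6 × 0.002601 × cos(-84.60°) = 391.8 μW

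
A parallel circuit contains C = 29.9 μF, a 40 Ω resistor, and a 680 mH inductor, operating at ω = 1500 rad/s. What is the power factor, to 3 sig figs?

0.495

X_L = ωL = 1020 Ω
X_C = 1/(ωC) = 22.3 Ω
Parallel: admittances add. Y = 1/R + 1/(jωL) + jωC
Y = (0.0250 + j0.0439) S
|Y| = 0.0505 S → |Z| = 1/|Y| = 19.8 Ω, ∠Z = −∠Y = -60.3°
cos φ = cos(-60.3°) = 0.495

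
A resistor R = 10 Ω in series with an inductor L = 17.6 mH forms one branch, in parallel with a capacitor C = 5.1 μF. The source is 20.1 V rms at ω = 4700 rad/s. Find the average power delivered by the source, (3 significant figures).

X_L = ωL = 82.7 Ω
X_C = 1/(ωC) = 41.7 Ω
Branch 1 (R+jX_L): Z₁ = 10.0 + j82.7 Ω, |Z₁| = 83.3 Ω
Branch 2 (−jX_C): Z₂ = −j41.7 Ω
Parallel: Z = Z₁Z₂/(Z₁+Z₂), |Z| = 82.4 Ω, ∠Z = -83.2°
I = V/|Z| = 244 mA
P = VI cos φ = 20.1 × 0.244 × cos(-83.2°) = 582 mW

582 mW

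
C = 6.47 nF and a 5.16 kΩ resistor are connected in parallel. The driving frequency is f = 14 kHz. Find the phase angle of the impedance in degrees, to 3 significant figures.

-71.2°

ω = 2πf = 87960 rad/s
X_C = 1/(ωC) = 1760 Ω
Parallel: admittances add. Y = 1/R + jωC
Y = (0.000194 + j0.000569) S
|Y| = 0.000601 S → |Z| = 1/|Y| = 1660 Ω, ∠Z = −∠Y = -71.2°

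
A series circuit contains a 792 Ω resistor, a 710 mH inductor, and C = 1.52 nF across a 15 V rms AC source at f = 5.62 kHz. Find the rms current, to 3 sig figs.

ω = 2πf = 35310 rad/s
X_L = ωL = 25100 Ω
X_C = 1/(ωC) = 18600 Ω
Net reactance X = X_L − X_C = 6440 Ω
Z = 792 + j6440 Ω
|Z| = √(792² + 6440²) = 6490 Ω
I = V/|Z| = 15/6490 = 2.31 mA

2.31 mA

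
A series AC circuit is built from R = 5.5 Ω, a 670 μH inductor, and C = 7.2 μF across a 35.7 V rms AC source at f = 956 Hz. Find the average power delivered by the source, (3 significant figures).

ω = 2πf = 6007 rad/s
X_L = ωL = 4.02 Ω
X_C = 1/(ωC) = 23.1 Ω
Net reactance X = X_L − X_C = -19.1 Ω
Z = 5.50 − j19.1 Ω
|Z| = √(5.50² + 19.1²) = 19.9 Ω
∠Z = arctan(-19.1/5.50) = -73.9°
I = V/|Z| = 1.80 A
P = VI cos φ = 35.7 × 1.80 × cos(-73.9°) = 17.7 W

17.7 W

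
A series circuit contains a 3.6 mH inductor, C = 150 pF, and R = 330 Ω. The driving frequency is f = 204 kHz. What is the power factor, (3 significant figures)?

0.490

ω = 2πf = 1.282e+06 rad/s
X_L = ωL = 4610 Ω
X_C = 1/(ωC) = 5200 Ω
Net reactance X = X_L − X_C = -587 Ω
Z = 330 − j587 Ω
|Z| = √(330² + 587²) = 673 Ω
∠Z = arctan(-587/330) = -60.6°
cos φ = cos(-60.6°) = 0.490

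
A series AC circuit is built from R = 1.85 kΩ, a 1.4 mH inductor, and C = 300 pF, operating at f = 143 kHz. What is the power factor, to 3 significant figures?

0.602

ω = 2πf = 898500 rad/s
X_L = ωL = 1260 Ω
X_C = 1/(ωC) = 3710 Ω
Net reactance X = X_L − X_C = -2450 Ω
Z = 1850 − j2450 Ω
|Z| = √(1850² + 2450²) = 3070 Ω
∠Z = arctan(-2450/1850) = -53.0°
cos φ = cos(-53.0°) = 0.602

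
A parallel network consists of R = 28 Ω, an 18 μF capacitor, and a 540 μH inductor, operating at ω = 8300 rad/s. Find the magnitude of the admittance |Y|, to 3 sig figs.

X_L = ωL = 4.48 Ω
X_C = 1/(ωC) = 6.69 Ω
Parallel: admittances add. Y = 1/R + 1/(jωL) + jωC
Y = (0.0357 − j0.0737) S
|Y| = 0.0819 S → |Z| = 1/|Y| = 12.2 Ω, ∠Z = −∠Y = 64.2°

81.9 mS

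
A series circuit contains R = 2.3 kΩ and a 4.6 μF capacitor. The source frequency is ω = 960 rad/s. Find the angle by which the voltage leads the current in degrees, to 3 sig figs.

X_C = 1/(ωC) = 226 Ω
Z = 2300 − j226 Ω
|Z| = √(2300² + 226²) = 2310 Ω
∠Z = arctan(-226/2300) = -5.62°

-5.62°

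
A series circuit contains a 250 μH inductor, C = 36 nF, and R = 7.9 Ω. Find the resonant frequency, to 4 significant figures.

53.05 kHz

ω₀ = 1/√(LC) = 1/√(0.00025 × 3.6e-08) = 333300 rad/s
f₀ = ω₀/(2π) = 53.05 kHz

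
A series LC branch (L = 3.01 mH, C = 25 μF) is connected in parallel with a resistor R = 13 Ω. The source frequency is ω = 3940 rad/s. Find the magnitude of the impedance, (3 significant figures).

1.69 Ω

X_L = ωL = 11.9 Ω
X_C = 1/(ωC) = 10.2 Ω
Branch 1: Z₁ = R = 13.0 Ω
Branch 2 (series LC): Z₂ = j(X_L − X_C) = j1.71 Ω
Parallel: Z = Z₁Z₂/(Z₁+Z₂), |Z| = 1.69 Ω, ∠Z = 82.5°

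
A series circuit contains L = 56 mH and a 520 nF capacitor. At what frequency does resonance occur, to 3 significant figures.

933 Hz

ω₀ = 1/√(LC) = 1/√(0.056 × 5.2e-07) = 5860 rad/s
f₀ = ω₀/(2π) = 933 Hz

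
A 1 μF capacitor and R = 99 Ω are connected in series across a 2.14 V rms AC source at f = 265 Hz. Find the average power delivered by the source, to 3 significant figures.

1.22 mW

ω = 2πf = 1665 rad/s
X_C = 1/(ωC) = 601 Ω
Z = 99.0 − j601 Ω
|Z| = √(99.0² + 601²) = 609 Ω
∠Z = arctan(-601/99.0) = -80.6°
I = V/|Z| = 3.52 mA
P = VI cos φ = 2.14 × 0.00352 × cos(-80.6°) = 1.22 mW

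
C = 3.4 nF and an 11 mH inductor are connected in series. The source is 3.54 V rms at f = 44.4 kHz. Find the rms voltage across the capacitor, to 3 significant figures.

1.85 V

ω = 2πf = 279000 rad/s
X_L = ωL = 3070 Ω
X_C = 1/(ωC) = 1050 Ω
Net reactance X = X_L − X_C = 2010 Ω
Z = j2010 Ω
|Z| = √(0² + 2010²) = 2010 Ω
I = V/|Z| = 1.76 mA
V_C = I·|Z_C| = 0.00176 × 1050 = 1.85 V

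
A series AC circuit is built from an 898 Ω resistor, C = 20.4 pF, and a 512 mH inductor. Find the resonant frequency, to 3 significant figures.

ω₀ = 1/√(LC) = 1/√(0.512 × 2.04e-11) = 309400 rad/s
f₀ = ω₀/(2π) = 49.2 kHz

49.2 kHz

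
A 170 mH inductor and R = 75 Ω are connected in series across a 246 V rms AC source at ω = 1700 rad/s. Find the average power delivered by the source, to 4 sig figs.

X_L = ωL = 289.0 Ω
Z = 75.00 + j289.0 Ω
|Z| = √(75.00² + 289.0²) = 298.6 Ω
∠Z = arctan(289.0/75.00) = 75.45°
I = V/|Z| = 823.9 mA
P = VI cos φ = 246 × 0.8239 × cos(75.45°) = 50.91 W

50.91 W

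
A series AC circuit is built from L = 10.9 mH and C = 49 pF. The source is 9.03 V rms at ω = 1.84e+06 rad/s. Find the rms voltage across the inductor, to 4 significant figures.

20.20 V

X_L = ωL = 20060 Ω
X_C = 1/(ωC) = 11090 Ω
Net reactance X = X_L − X_C = 8965 Ω
Z = j8965 Ω
|Z| = √(0² + 8965²) = 8965 Ω
I = V/|Z| = 1.007 mA
V_L = I·|Z_L| = 0.001007 × 20060 = 20.20 V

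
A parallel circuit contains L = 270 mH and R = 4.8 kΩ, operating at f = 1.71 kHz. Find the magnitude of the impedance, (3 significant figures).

2480 Ω

ω = 2πf = 10740 rad/s
X_L = ωL = 2900 Ω
Parallel: admittances add. Y = 1/R + 1/(jωL)
Y = (0.000208 − j0.000345) S
|Y| = 0.000403 S → |Z| = 1/|Y| = 2480 Ω, ∠Z = −∠Y = 58.9°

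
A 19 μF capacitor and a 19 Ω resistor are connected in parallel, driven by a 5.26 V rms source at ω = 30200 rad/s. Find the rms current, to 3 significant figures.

3.03 A

X_C = 1/(ωC) = 1.74 Ω
Parallel: admittances add. Y = 1/R + jωC
Y = (0.0526 + j0.574) S
|Y| = 0.576 S → |Z| = 1/|Y| = 1.74 Ω, ∠Z = −∠Y = -84.8°
I = V/|Z| = 5.26/1.74 = 3.03 A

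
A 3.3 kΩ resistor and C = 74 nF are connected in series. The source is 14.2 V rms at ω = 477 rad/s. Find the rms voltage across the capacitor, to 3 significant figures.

X_C = 1/(ωC) = 28300 Ω
Z = 3300 − j28300 Ω
|Z| = √(3300² + 28300²) = 28500 Ω
I = V/|Z| = 498 μA
V_C = I·|Z_C| = 0.000498 × 28300 = 14.1 V

14.1 V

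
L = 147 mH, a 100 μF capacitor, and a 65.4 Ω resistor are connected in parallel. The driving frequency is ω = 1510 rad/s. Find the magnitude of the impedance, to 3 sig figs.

6.79 Ω

X_L = ωL = 222 Ω
X_C = 1/(ωC) = 6.62 Ω
Parallel: admittances add. Y = 1/R + 1/(jωL) + jωC
Y = (0.0153 + j0.146) S
|Y| = 0.147 S → |Z| = 1/|Y| = 6.79 Ω, ∠Z = −∠Y = -84.0°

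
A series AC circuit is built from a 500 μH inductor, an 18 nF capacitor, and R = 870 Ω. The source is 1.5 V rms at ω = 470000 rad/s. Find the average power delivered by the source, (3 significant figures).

2.54 mW

X_L = ωL = 235 Ω
X_C = 1/(ωC) = 118 Ω
Net reactance X = X_L − X_C = 117 Ω
Z = 870 + j117 Ω
|Z| = √(870² + 117²) = 878 Ω
∠Z = arctan(117/870) = 7.65°
I = V/|Z| = 1.71 mA
P = VI cos φ = 1.5 × 0.00171 × cos(7.65°) = 2.54 mW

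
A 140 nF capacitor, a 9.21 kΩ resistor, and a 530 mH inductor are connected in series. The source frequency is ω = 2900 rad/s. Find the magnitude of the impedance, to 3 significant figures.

9260 Ω

X_L = ωL = 1540 Ω
X_C = 1/(ωC) = 2460 Ω
Net reactance X = X_L − X_C = -926 Ω
Z = 9210 − j926 Ω
|Z| = √(9210² + 926²) = 9260 Ω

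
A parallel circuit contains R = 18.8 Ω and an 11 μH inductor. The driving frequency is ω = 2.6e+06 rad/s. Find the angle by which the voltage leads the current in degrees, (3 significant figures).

X_L = ωL = 28.6 Ω
Parallel: admittances add. Y = 1/R + 1/(jωL)
Y = (0.0532 − j0.0350) S
|Y| = 0.0637 S → |Z| = 1/|Y| = 15.7 Ω, ∠Z = −∠Y = 33.3°

33.3°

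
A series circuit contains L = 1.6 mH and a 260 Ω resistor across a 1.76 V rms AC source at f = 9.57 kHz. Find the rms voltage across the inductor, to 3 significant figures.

ω = 2πf = 60130 rad/s
X_L = ωL = 96.2 Ω
Z = 260 + j96.2 Ω
|Z| = √(260² + 96.2²) = 277 Ω
I = V/|Z| = 6.35 mA
V_L = I·|Z_L| = 0.00635 × 96.2 = 0.611 V

0.611 V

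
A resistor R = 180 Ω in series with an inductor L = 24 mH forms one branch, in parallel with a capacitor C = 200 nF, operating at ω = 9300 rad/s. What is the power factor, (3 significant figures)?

X_L = ωL = 223 Ω
X_C = 1/(ωC) = 538 Ω
Branch 1 (R+jX_L): Z₁ = 180 + j223 Ω, |Z₁| = 287 Ω
Branch 2 (−jX_C): Z₂ = −j538 Ω
Parallel: Z = Z₁Z₂/(Z₁+Z₂), |Z| = 425 Ω, ∠Z = 21.3°
cos φ = cos(21.3°) = 0.932

0.932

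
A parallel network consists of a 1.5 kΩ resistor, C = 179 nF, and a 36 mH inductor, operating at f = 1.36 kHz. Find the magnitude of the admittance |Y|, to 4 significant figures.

ω = 2πf = 8545 rad/s
X_L = ωL = 307.6 Ω
X_C = 1/(ωC) = 653.8 Ω
Parallel: admittances add. Y = 1/R + 1/(jωL) + jωC
Y = (0.0006667 − j0.001721) S
|Y| = 0.001846 S → |Z| = 1/|Y| = 541.8 Ω, ∠Z = −∠Y = 68.83°

1.846 mS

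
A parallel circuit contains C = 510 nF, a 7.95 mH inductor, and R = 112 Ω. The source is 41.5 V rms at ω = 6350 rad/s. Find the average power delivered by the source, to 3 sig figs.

15.4 W

X_L = ωL = 50.5 Ω
X_C = 1/(ωC) = 309 Ω
Parallel: admittances add. Y = 1/R + 1/(jωL) + jωC
Y = (0.00893 − j0.0166) S
|Y| = 0.0188 S → |Z| = 1/|Y| = 53.1 Ω, ∠Z = −∠Y = 61.7°
I = V/|Z| = 781 mA
P = VI cos φ = 41.5 × 0.781 × cos(61.7°) = 15.4 W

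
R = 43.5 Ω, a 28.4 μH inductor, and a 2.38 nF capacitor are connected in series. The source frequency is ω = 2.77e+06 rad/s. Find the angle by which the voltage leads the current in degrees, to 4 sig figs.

-59.22°

X_L = ωL = 78.67 Ω
X_C = 1/(ωC) = 151.7 Ω
Net reactance X = X_L − X_C = -73.02 Ω
Z = 43.50 − j73.02 Ω
|Z| = √(43.50² + 73.02²) = 84.99 Ω
∠Z = arctan(-73.02/43.50) = -59.22°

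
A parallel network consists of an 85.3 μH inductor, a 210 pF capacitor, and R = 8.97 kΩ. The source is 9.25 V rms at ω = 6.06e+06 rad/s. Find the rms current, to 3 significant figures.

6.21 mA

X_L = ωL = 517 Ω
X_C = 1/(ωC) = 786 Ω
Parallel: admittances add. Y = 1/R + 1/(jωL) + jωC
Y = (0.000111 − j0.000662) S
|Y| = 0.000671 S → |Z| = 1/|Y| = 1490 Ω, ∠Z = −∠Y = 80.4°
I = V/|Z| = 9.25/1490 = 6.21 mA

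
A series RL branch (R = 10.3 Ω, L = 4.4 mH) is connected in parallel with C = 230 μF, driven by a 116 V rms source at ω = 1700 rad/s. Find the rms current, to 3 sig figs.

X_L = ωL = 7.48 Ω
X_C = 1/(ωC) = 2.56 Ω
Branch 1 (R+jX_L): Z₁ = 10.3 + j7.48 Ω, |Z₁| = 12.7 Ω
Branch 2 (−jX_C): Z₂ = −j2.56 Ω
Parallel: Z = Z₁Z₂/(Z₁+Z₂), |Z| = 2.85 Ω, ∠Z = -79.6°
I = V/|Z| = 116/2.85 = 40.7 A

40.7 A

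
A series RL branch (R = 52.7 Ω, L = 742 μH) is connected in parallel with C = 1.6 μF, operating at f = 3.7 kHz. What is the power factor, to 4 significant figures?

0.4769

ω = 2πf = 23250 rad/s
X_L = ωL = 17.25 Ω
X_C = 1/(ωC) = 26.88 Ω
Branch 1 (R+jX_L): Z₁ = 52.70 + j17.25 Ω, |Z₁| = 55.45 Ω
Branch 2 (−jX_C): Z₂ = −j26.88 Ω
Parallel: Z = Z₁Z₂/(Z₁+Z₂), |Z| = 27.83 Ω, ∠Z = -61.52°
cos φ = cos(-61.52°) = 0.4769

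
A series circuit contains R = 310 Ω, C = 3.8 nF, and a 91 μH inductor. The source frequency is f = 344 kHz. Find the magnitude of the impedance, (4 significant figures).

318.9 Ω

ω = 2πf = 2.161e+06 rad/s
X_L = ωL = 196.7 Ω
X_C = 1/(ωC) = 121.8 Ω
Net reactance X = X_L − X_C = 74.94 Ω
Z = 310.0 + j74.94 Ω
|Z| = √(310.0² + 74.94²) = 318.9 Ω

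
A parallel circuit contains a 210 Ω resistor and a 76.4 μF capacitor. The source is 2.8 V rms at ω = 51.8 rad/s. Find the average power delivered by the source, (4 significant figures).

X_C = 1/(ωC) = 252.7 Ω
Parallel: admittances add. Y = 1/R + jωC
Y = (0.004762 + j0.003958) S
|Y| = 0.006192 S → |Z| = 1/|Y| = 161.5 Ω, ∠Z = −∠Y = -39.73°
I = V/|Z| = 17.34 mA
P = VI cos φ = 2.8 × 0.01734 × cos(-39.73°) = 37.33 mW

37.33 mW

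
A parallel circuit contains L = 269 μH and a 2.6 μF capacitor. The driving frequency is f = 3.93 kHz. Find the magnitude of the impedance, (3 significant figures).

ω = 2πf = 24690 rad/s
X_L = ωL = 6.64 Ω
X_C = 1/(ωC) = 15.6 Ω
Parallel: admittances add. Y = 1/(jωL) + jωC
Y = (0 − j0.0863) S
|Y| = 0.0863 S → |Z| = 1/|Y| = 11.6 Ω, ∠Z = −∠Y = 90.0°

11.6 Ω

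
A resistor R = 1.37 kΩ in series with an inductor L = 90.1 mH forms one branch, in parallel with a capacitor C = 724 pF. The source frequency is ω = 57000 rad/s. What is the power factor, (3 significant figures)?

X_L = ωL = 5140 Ω
X_C = 1/(ωC) = 24200 Ω
Branch 1 (R+jX_L): Z₁ = 1370 + j5140 Ω, |Z₁| = 5320 Ω
Branch 2 (−jX_C): Z₂ = −j24200 Ω
Parallel: Z = Z₁Z₂/(Z₁+Z₂), |Z| = 6730 Ω, ∠Z = 71.0°
cos φ = cos(71.0°) = 0.326

0.326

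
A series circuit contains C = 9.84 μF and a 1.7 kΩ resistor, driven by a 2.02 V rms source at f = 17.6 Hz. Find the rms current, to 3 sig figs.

ω = 2πf = 110.6 rad/s
X_C = 1/(ωC) = 919 Ω
Z = 1700 − j919 Ω
|Z| = √(1700² + 919²) = 1930 Ω
I = V/|Z| = 2.02/1930 = 1.05 mA

1.05 mA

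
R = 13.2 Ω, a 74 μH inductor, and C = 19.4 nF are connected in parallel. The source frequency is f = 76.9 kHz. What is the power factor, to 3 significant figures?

ω = 2πf = 483200 rad/s
X_L = ωL = 35.8 Ω
X_C = 1/(ωC) = 107 Ω
Parallel: admittances add. Y = 1/R + 1/(jωL) + jωC
Y = (0.0758 − j0.0186) S
|Y| = 0.0780 S → |Z| = 1/|Y| = 12.8 Ω, ∠Z = −∠Y = 13.8°
cos φ = cos(13.8°) = 0.971

0.971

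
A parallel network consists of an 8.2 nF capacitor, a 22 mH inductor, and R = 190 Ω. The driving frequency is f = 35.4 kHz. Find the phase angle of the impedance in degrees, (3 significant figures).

ω = 2πf = 222400 rad/s
X_L = ωL = 4890 Ω
X_C = 1/(ωC) = 548 Ω
Parallel: admittances add. Y = 1/R + 1/(jωL) + jωC
Y = (0.00526 + j0.00162) S
|Y| = 0.00551 S → |Z| = 1/|Y| = 182 Ω, ∠Z = −∠Y = -17.1°

-17.1°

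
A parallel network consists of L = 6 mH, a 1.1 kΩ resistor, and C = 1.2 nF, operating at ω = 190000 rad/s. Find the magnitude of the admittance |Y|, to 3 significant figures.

1.12 mS

X_L = ωL = 1140 Ω
X_C = 1/(ωC) = 4390 Ω
Parallel: admittances add. Y = 1/R + 1/(jωL) + jωC
Y = (0.000909 − j0.000649) S
|Y| = 0.00112 S → |Z| = 1/|Y| = 895 Ω, ∠Z = −∠Y = 35.5°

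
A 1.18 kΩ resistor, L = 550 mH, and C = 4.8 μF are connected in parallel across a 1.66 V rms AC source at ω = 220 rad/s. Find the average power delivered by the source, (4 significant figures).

X_L = ωL = 121.0 Ω
X_C = 1/(ωC) = 947.0 Ω
Parallel: admittances add. Y = 1/R + 1/(jωL) + jωC
Y = (0.0008475 − j0.007208) S
|Y| = 0.007258 S → |Z| = 1/|Y| = 137.8 Ω, ∠Z = −∠Y = 83.29°
I = V/|Z| = 12.05 mA
P = VI cos φ = 1.66 × 0.01205 × cos(83.29°) = 2.335 mW

2.335 mW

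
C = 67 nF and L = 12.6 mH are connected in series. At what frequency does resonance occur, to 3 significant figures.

ω₀ = 1/√(LC) = 1/√(0.0126 × 6.7e-08) = 34420 rad/s
f₀ = ω₀/(2π) = 5.48 kHz

5.48 kHz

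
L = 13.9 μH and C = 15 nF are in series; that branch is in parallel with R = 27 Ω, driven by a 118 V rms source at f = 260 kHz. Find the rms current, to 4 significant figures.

ω = 2πf = 1.634e+06 rad/s
X_L = ωL = 22.71 Ω
X_C = 1/(ωC) = 40.81 Ω
Branch 1: Z₁ = R = 27.00 Ω
Branch 2 (series LC): Z₂ = j(X_L − X_C) = −j18.10 Ω
Parallel: Z = Z₁Z₂/(Z₁+Z₂), |Z| = 15.04 Ω, ∠Z = -56.16°
I = V/|Z| = 118/15.04 = 7.848 A

7.848 A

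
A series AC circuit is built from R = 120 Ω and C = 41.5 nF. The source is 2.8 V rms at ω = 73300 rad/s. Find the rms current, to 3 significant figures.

X_C = 1/(ωC) = 329 Ω
Z = 120 − j329 Ω
|Z| = √(120² + 329²) = 350 Ω
I = V/|Z| = 2.8/350 = 8.00 mA

8.00 mA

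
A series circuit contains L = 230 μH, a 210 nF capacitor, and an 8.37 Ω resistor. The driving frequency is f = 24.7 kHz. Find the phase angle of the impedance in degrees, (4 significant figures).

30.91°

ω = 2πf = 155200 rad/s
X_L = ωL = 35.69 Ω
X_C = 1/(ωC) = 30.68 Ω
Net reactance X = X_L − X_C = 5.011 Ω
Z = 8.370 + j5.011 Ω
|Z| = √(8.370² + 5.011²) = 9.756 Ω
∠Z = arctan(5.011/8.370) = 30.91°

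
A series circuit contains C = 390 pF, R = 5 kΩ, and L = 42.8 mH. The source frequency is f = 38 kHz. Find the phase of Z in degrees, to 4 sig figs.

-5.940°

ω = 2πf = 238800 rad/s
X_L = ωL = 10220 Ω
X_C = 1/(ωC) = 10740 Ω
Net reactance X = X_L − X_C = -520.2 Ω
Z = 5000 − j520.2 Ω
|Z| = √(5000² + 520.2²) = 5027 Ω
∠Z = arctan(-520.2/5000) = -5.940°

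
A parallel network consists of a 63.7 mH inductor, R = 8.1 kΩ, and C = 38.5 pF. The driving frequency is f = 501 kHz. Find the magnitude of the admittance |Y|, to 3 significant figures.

ω = 2πf = 3.148e+06 rad/s
X_L = ωL = 201000 Ω
X_C = 1/(ωC) = 8250 Ω
Parallel: admittances add. Y = 1/R + 1/(jωL) + jωC
Y = (0.000123 + j0.000116) S
|Y| = 0.000170 S → |Z| = 1/|Y| = 5900 Ω, ∠Z = −∠Y = -43.3°

170 μS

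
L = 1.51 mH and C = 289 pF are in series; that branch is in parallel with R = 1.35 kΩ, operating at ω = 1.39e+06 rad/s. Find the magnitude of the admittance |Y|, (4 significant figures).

X_L = ωL = 2099 Ω
X_C = 1/(ωC) = 2489 Ω
Branch 1: Z₁ = R = 1350 Ω
Branch 2 (series LC): Z₂ = j(X_L − X_C) = −j390.5 Ω
Parallel: Z = Z₁Z₂/(Z₁+Z₂), |Z| = 375.1 Ω, ∠Z = -73.87°
|Y| = 1/|Z| = 2.666 mS

2.666 mS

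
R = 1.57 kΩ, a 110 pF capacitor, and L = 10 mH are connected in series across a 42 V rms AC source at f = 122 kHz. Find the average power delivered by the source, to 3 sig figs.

138 mW

ω = 2πf = 766500 rad/s
X_L = ωL = 7670 Ω
X_C = 1/(ωC) = 11900 Ω
Net reactance X = X_L − X_C = -4190 Ω
Z = 1570 − j4190 Ω
|Z| = √(1570² + 4190²) = 4480 Ω
∠Z = arctan(-4190/1570) = -69.5°
I = V/|Z| = 9.38 mA
P = VI cos φ = 42 × 0.00938 × cos(-69.5°) = 138 mW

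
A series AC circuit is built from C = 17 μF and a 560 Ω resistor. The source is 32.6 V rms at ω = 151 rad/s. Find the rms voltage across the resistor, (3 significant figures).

X_C = 1/(ωC) = 390 Ω
Z = 560 − j390 Ω
|Z| = √(560² + 390²) = 682 Ω
I = V/|Z| = 47.8 mA
V_R = I·|Z_R| = 0.0478 × 560 = 26.8 V

26.8 V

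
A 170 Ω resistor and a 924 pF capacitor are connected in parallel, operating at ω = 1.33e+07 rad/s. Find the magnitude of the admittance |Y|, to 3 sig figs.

X_C = 1/(ωC) = 81.4 Ω
Parallel: admittances add. Y = 1/R + jωC
Y = (0.00588 + j0.0123) S
|Y| = 0.0136 S → |Z| = 1/|Y| = 73.4 Ω, ∠Z = −∠Y = -64.4°

13.6 mS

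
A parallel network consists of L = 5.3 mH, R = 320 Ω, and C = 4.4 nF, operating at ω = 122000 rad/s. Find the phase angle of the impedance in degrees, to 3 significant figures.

17.9°

X_L = ωL = 647 Ω
X_C = 1/(ωC) = 1860 Ω
Parallel: admittances add. Y = 1/R + 1/(jωL) + jωC
Y = (0.00313 − j0.00101) S
|Y| = 0.00328 S → |Z| = 1/|Y| = 304 Ω, ∠Z = −∠Y = 17.9°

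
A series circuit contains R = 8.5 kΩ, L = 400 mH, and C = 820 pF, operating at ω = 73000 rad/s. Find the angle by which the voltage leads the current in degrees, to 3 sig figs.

55.8°

X_L = ωL = 29200 Ω
X_C = 1/(ωC) = 16700 Ω
Net reactance X = X_L − X_C = 12500 Ω
Z = 8500 + j12500 Ω
|Z| = √(8500² + 12500²) = 15100 Ω
∠Z = arctan(12500/8500) = 55.8°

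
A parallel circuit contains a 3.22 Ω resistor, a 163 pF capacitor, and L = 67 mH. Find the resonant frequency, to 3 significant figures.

ω₀ = 1/√(LC) = 1/√(0.067 × 1.63e-10) = 302600 rad/s
f₀ = ω₀/(2π) = 48.2 kHz

48.2 kHz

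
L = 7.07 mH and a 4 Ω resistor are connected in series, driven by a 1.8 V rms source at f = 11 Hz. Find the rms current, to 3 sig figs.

ω = 2πf = 69.12 rad/s
X_L = ωL = 0.489 Ω
Z = 4.00 + j0.489 Ω
|Z| = √(4.00² + 0.489²) = 4.03 Ω
I = V/|Z| = 1.8/4.03 = 447 mA

447 mA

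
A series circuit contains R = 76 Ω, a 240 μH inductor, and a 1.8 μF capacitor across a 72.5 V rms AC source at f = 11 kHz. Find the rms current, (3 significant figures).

948 mA

ω = 2πf = 69120 rad/s
X_L = ωL = 16.6 Ω
X_C = 1/(ωC) = 8.04 Ω
Net reactance X = X_L − X_C = 8.55 Ω
Z = 76.0 + j8.55 Ω
|Z| = √(76.0² + 8.55²) = 76.5 Ω
I = V/|Z| = 72.5/76.5 = 948 mA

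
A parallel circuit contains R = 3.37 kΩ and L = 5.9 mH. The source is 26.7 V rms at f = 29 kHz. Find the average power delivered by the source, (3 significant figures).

212 mW

ω = 2πf = 182200 rad/s
X_L = ωL = 1080 Ω
Parallel: admittances add. Y = 1/R + 1/(jωL)
Y = (0.000297 − j0.000930) S
|Y| = 0.000976 S → |Z| = 1/|Y| = 1020 Ω, ∠Z = −∠Y = 72.3°
I = V/|Z| = 26.1 mA
P = VI cos φ = 26.7 × 0.0261 × cos(72.3°) = 212 mW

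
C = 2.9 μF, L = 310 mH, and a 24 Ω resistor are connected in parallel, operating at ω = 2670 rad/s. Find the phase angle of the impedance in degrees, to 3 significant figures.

-8.91°

X_L = ωL = 828 Ω
X_C = 1/(ωC) = 129 Ω
Parallel: admittances add. Y = 1/R + 1/(jωL) + jωC
Y = (0.0417 + j0.00653) S
|Y| = 0.0422 S → |Z| = 1/|Y| = 23.7 Ω, ∠Z = −∠Y = -8.91°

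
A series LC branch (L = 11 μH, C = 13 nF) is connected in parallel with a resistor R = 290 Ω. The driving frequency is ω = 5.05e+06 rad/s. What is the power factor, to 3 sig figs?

X_L = ωL = 55.5 Ω
X_C = 1/(ωC) = 15.2 Ω
Branch 1: Z₁ = R = 290 Ω
Branch 2 (series LC): Z₂ = j(X_L − X_C) = j40.3 Ω
Parallel: Z = Z₁Z₂/(Z₁+Z₂), |Z| = 39.9 Ω, ∠Z = 82.1°
cos φ = cos(82.1°) = 0.138

0.138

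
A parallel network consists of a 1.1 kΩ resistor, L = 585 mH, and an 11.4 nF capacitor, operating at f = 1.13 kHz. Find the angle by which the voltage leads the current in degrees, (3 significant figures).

ω = 2πf = 7100 rad/s
X_L = ωL = 4150 Ω
X_C = 1/(ωC) = 12400 Ω
Parallel: admittances add. Y = 1/R + 1/(jωL) + jωC
Y = (0.000909 − j0.000160) S
|Y| = 0.000923 S → |Z| = 1/|Y| = 1080 Ω, ∠Z = −∠Y = 9.97°

9.97°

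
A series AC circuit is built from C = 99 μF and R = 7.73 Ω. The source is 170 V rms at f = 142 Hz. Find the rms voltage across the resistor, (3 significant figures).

ω = 2πf = 892.2 rad/s
X_C = 1/(ωC) = 11.3 Ω
Z = 7.73 − j11.3 Ω
|Z| = √(7.73² + 11.3²) = 13.7 Ω
I = V/|Z| = 12.4 A
V_R = I·|Z_R| = 12.4 × 7.73 = 95.9 V

95.9 V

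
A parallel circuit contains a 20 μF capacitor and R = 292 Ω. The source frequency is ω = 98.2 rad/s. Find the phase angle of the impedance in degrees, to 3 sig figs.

X_C = 1/(ωC) = 509 Ω
Parallel: admittances add. Y = 1/R + jωC
Y = (0.00342 + j0.00196) S
|Y| = 0.00395 S → |Z| = 1/|Y| = 253 Ω, ∠Z = −∠Y = -29.8°

-29.8°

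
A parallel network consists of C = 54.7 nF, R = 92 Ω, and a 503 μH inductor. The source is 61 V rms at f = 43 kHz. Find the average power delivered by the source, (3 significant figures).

40.4 W

ω = 2πf = 270200 rad/s
X_L = ωL = 136 Ω
X_C = 1/(ωC) = 67.7 Ω
Parallel: admittances add. Y = 1/R + 1/(jωL) + jωC
Y = (0.0109 + j0.00742) S
|Y| = 0.0132 S → |Z| = 1/|Y| = 76.0 Ω, ∠Z = −∠Y = -34.3°
I = V/|Z| = 803 mA
P = VI cos φ = 61 × 0.803 × cos(-34.3°) = 40.4 W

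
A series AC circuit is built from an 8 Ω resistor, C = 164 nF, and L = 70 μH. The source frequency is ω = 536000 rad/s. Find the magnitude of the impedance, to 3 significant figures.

X_L = ωL = 37.5 Ω
X_C = 1/(ωC) = 11.4 Ω
Net reactance X = X_L − X_C = 26.1 Ω
Z = 8.00 + j26.1 Ω
|Z| = √(8.00² + 26.1²) = 27.3 Ω

27.3 Ω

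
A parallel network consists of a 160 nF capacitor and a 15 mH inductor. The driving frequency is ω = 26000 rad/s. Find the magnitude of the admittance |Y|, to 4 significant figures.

1.596 mS

X_L = ωL = 390.0 Ω
X_C = 1/(ωC) = 240.4 Ω
Parallel: admittances add. Y = 1/(jωL) + jωC
Y = (0 + j0.001596) S
|Y| = 0.001596 S → |Z| = 1/|Y| = 626.6 Ω, ∠Z = −∠Y = -90.00°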